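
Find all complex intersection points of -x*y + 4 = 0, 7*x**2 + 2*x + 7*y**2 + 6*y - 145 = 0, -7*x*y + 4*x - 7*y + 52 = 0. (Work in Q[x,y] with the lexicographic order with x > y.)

{(1, 4)}

Compute a lex Gröbner basis by Buchberger's algorithm.
f_1 = -x*y + 4, LT = x*y.
f_2 = 7*x**2 + 2*x + 7*y**2 + 6*y - 145, LT = x**2.
f_3 = -7*x*y + 4*x - 7*y + 52, LT = x*y.

S(f_1,f_2): lcm = x**2*y. S = -2/7*x*y - 4*x - y**3 - 6/7*y**2 + 145/7*y.
  reduce S modulo (f_1, f_2, f_3):
  remainder -4*x - y**3 - 6/7*y**2 + 145/7*y - 8/7 ≠ 0; add h_4 = -4*x - y**3 - 6/7*y**2 + 145/7*y - 8/7 to the basis.

S(f_1,f_3): lcm = x*y. S = 4/7*x - y + 24/7.
  reduce S modulo (f_1, f_2, f_3, h_4):
  remainder -1/7*y**3 - 6/49*y**2 + 96/49*y + 160/49 ≠ 0; add h_5 = -1/7*y**3 - 6/49*y**2 + 96/49*y + 160/49 to the basis.

S(f_2,f_3): lcm = x**2*y. S = 4/7*x**2 - 5/7*x*y + 52/7*x + y**3 + 6/7*y**2 - 145/7*y.
  reduce S modulo (f_1, f_2, f_3, h_4, h_5):
  remainder -4/7*y**2 + 256/49*y - 576/49 ≠ 0; add h_6 = -4/7*y**2 + 256/49*y - 576/49 to the basis.

S(f_1,h_4): lcm = x*y. S = -1/4*y**4 - 3/14*y**3 + 145/28*y**2 - 2/7*y - 4.
  reduce S modulo (f_1, f_2, f_3, h_4, h_5, h_6):
  remainder 10*y - 40 ≠ 0; add h_7 = 10*y - 40 to the basis.

The other S-polynomials (S(f_2,h_4), S(f_3,h_4), S(f_1,h_5), S(f_2,h_5), S(f_3,h_5), S(h_4,h_5), S(f_1,h_6), S(f_2,h_6), S(f_3,h_6), S(h_4,h_6), S(h_5,h_6), S(f_1,h_7), S(f_2,h_7), S(f_3,h_7), S(h_4,h_7), S(h_5,h_7), S(h_6,h_7)) all reduce to 0 modulo the current basis, so we have a Gröbner basis.
Inter-reduce: drop elements whose leading term is divisible by another's, tail-reduce, and make monic.
Reduced Gröbner basis: {x - 1, y - 4}.

Elimination: the polynomial y - 4 lies in the elimination ideal for y, so y ∈ {4}. For each such y, the remaining basis elements (now univariate) give the rest of the solution.
  y = 4: the earlier basis element becomes x - 1 = 0, giving x = 1 — point (1, 4).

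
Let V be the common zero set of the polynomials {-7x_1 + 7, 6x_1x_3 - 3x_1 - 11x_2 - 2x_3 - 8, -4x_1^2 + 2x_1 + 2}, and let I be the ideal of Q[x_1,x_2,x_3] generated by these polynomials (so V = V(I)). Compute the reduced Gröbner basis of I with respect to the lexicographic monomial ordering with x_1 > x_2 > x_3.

G = {x_1 - 1, x_2 - 4/11x_3 + 1}

f_1 = -7x_1 + 7, LT = x_1.
f_2 = 6x_1x_3 - 3x_1 - 11x_2 - 2x_3 - 8, LT = x_1x_3.
f_3 = -4x_1^2 + 2x_1 + 2, LT = x_1^2.

S(f_1,f_2): lcm = x_1x_3. S = 1/2x_1 + 11/6x_2 - 2/3x_3 + 4/3.
  leading term x_1: subtract (-1/14)·f_1 from 1/2x_1 + 11/6x_2 - 2/3x_3 + 4/3 → 11/6x_2 - 2/3x_3 + 11/6
  leading term x_2: no divisor's leading term divides it; move 11/6x_2 to the remainder.
  leading term x_3: no divisor's leading term divides it; move -2/3x_3 to the remainder.
  leading term 1: no divisor's leading term divides it; move 11/6 to the remainder.
  remainder 11/6x_2 - 2/3x_3 + 11/6 ≠ 0; add g_4 = 11/6x_2 - 2/3x_3 + 11/6 to the basis.

The other S-polynomials (S(f_1,f_3), S(f_2,f_3), S(f_1,g_4), S(f_2,g_4), S(f_3,g_4)) all reduce to 0 modulo the current basis, so we have a Gröbner basis.
Inter-reduce: drop elements whose leading term is divisible by another's, tail-reduce, and make monic.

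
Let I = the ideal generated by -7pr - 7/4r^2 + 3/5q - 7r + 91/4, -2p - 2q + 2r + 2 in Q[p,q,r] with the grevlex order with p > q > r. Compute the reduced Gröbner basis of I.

G = {qr - 5/4r^2 + 3/35q - 2r + 13/4, p + q - r - 1}

f_1 = -7pr - 7/4r^2 + 3/5q - 7r + 91/4, LT = pr.
f_2 = -2p - 2q + 2r + 2, LT = p.

S(f_1,f_2): lcm = pr. S = -qr + 5/4r^2 - 3/35q + 2r - 13/4.
  leading term qr: no divisor's leading term divides it; move -qr to the remainder.
  leading term r^2: no divisor's leading term divides it; move 5/4r^2 to the remainder.
  leading term q: no divisor's leading term divides it; move -3/35q to the remainder.
  leading term r: no divisor's leading term divides it; move 2r to the remainder.
  leading term 1: no divisor's leading term divides it; move -13/4 to the remainder.
  remainder -qr + 5/4r^2 - 3/35q + 2r - 13/4 ≠ 0; add g_3 = -qr + 5/4r^2 - 3/35q + 2r - 13/4 to the basis.

The other S-polynomials (S(f_1,g_3), S(f_2,g_3)) all reduce to 0 modulo the current basis, so we have a Gröbner basis.
Inter-reduce: drop elements whose leading term is divisible by another's, tail-reduce, and make monic.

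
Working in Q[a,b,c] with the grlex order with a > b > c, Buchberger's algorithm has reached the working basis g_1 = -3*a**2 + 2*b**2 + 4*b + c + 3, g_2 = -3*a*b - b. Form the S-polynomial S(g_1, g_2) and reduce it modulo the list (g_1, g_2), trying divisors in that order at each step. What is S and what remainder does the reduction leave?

lcm(LM(g_1), LM(g_2)) = a**2*b.
S = (lcm/LT(g_1))·g_1 − (lcm/LT(g_2))·g_2 = -2/3*b**3 - 1/3*a*b - 4/3*b**2 - 1/3*b*c - b.
Reduce S modulo (g_1, g_2) in that order:
  leading term b**3: no divisor's leading term divides it; move -2/3*b**3 to the remainder.
  leading term a*b: subtract (1/9)·g_2 from -1/3*a*b - 4/3*b**2 - 1/3*b*c - b → -4/3*b**2 - 1/3*b*c - 8/9*b
  leading term b**2: no divisor's leading term divides it; move -4/3*b**2 to the remainder.
  leading term b*c: no divisor's leading term divides it; move -1/3*b*c to the remainder.
  leading term b: no divisor's leading term divides it; move -8/9*b to the remainder.
The remainder -2/3*b**3 - 4/3*b**2 - 1/3*b*c - 8/9*b is nonzero, so it would be added as the next basis element.

S(g_1, g_2) = -2/3*b**3 - 1/3*a*b - 4/3*b**2 - 1/3*b*c - b; remainder on division = -2/3*b**3 - 4/3*b**2 - 1/3*b*c - 8/9*b.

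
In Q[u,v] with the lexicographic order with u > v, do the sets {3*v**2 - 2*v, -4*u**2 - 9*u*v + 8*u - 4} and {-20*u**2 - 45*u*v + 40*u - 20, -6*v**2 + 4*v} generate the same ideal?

Yes, the ideals are equal.

Two ideals are equal iff their reduced Gröbner bases coincide (the reduced basis is unique for a fixed ordering).
Buchberger on the first generating set:
f_1 = 3*v**2 - 2*v, LT = v**2.
f_2 = -4*u**2 - 9*u*v + 8*u - 4, LT = u**2.

S(f_1,f_2): leading monomials are coprime, so the S-polynomial reduces to 0 (Buchberger's first criterion).
Every S-polynomial of the final basis reduces to 0, so we have a Gröbner basis.
Inter-reduce: drop elements whose leading term is divisible by another's, tail-reduce, and make monic.
Reduced Gröbner basis: {u**2 + 9/4*u*v - 2*u + 1, v**2 - 2/3*v}.

Buchberger on the second generating set:
h_1 = -20*u**2 - 45*u*v + 40*u - 20, LT = u**2.
h_2 = -6*v**2 + 4*v, LT = v**2.

S(h_1,h_2): leading monomials are coprime, so the S-polynomial reduces to 0 (Buchberger's first criterion).
Every S-polynomial of the final basis reduces to 0, so we have a Gröbner basis.
Inter-reduce: drop elements whose leading term is divisible by another's, tail-reduce, and make monic.
Reduced Gröbner basis: {u**2 + 9/4*u*v - 2*u + 1, v**2 - 2/3*v}.

Same reduced basis, so the two generating sets span the same ideal.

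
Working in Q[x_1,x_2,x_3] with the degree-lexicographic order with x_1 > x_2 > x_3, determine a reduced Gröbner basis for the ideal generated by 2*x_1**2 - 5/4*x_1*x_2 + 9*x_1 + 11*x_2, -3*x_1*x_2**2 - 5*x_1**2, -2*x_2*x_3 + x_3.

G = {x_1*x_2**2 + 25/24*x_1*x_2 - 15/2*x_1 - 55/6*x_2, x_2**3 + 5/3*x_1*x_2, x_1**2 - 5/8*x_1*x_2 + 9/2*x_1 + 11/2*x_2, x_3}

Buchberger's algorithm terminates because the ascending chain of leading-term ideals stabilizes.

f_1 = 2*x_1**2 - 5/4*x_1*x_2 + 9*x_1 + 11*x_2, LT = x_1**2.
f_2 = -3*x_1*x_2**2 - 5*x_1**2, LT = x_1*x_2**2.
f_3 = -2*x_2*x_3 + x_3, LT = x_2*x_3.

S(f_1,f_2): lcm = x_1**2*x_2**2. S = -5/8*x_1*x_2**3 - 5/3*x_1**3 + 9/2*x_1*x_2**2 + 11/2*x_2**3.
  leading term x_1*x_2**3: subtract (5/24*x_2)·f_2 from -5/8*x_1*x_2**3 - 5/3*x_1**3 + 9/2*x_1*x_2**2 + 11/2*x_2**3 → -5/3*x_1**3 + 25/24*x_1**2*x_2 + 9/2*x_1*x_2**2 + 11/2*x_2**3
  leading term x_1**3: subtract (-5/6*x_1)·f_1 from -5/3*x_1**3 + 25/24*x_1**2*x_2 + 9/2*x_1*x_2**2 + 11/2*x_2**3 → 9/2*x_1*x_2**2 + 11/2*x_2**3 + 15/2*x_1**2 + 55/6*x_1*x_2
  leading term x_1*x_2**2: subtract (-3/2)·f_2 from 9/2*x_1*x_2**2 + 11/2*x_2**3 + 15/2*x_1**2 + 55/6*x_1*x_2 → 11/2*x_2**3 + 55/6*x_1*x_2
  leading term x_2**3: no divisor's leading term divides it; move 11/2*x_2**3 to the remainder.
  leading term x_1*x_2: no divisor's leading term divides it; move 55/6*x_1*x_2 to the remainder.
  remainder 11/2*x_2**3 + 55/6*x_1*x_2 ≠ 0; add g_4 = 11/2*x_2**3 + 55/6*x_1*x_2 to the basis.

S(f_2,f_3): lcm = x_1*x_2**2*x_3. S = 5/3*x_1**2*x_3 + 1/2*x_1*x_2*x_3.
  leading term x_1**2*x_3: subtract (5/6*x_3)·f_1 from 5/3*x_1**2*x_3 + 1/2*x_1*x_2*x_3 → 37/24*x_1*x_2*x_3 - 15/2*x_1*x_3 - 55/6*x_2*x_3
  leading term x_1*x_2*x_3: subtract (-37/48*x_1)·f_3 from 37/24*x_1*x_2*x_3 - 15/2*x_1*x_3 - 55/6*x_2*x_3 → -323/48*x_1*x_3 - 55/6*x_2*x_3
  leading term x_1*x_3: no divisor's leading term divides it; move -323/48*x_1*x_3 to the remainder.
  leading term x_2*x_3: subtract (55/12)·f_3 from -55/6*x_2*x_3 → -55/12*x_3
  leading term x_3: no divisor's leading term divides it; move -55/12*x_3 to the remainder.
  remainder -323/48*x_1*x_3 - 55/12*x_3 ≠ 0; add g_5 = -323/48*x_1*x_3 - 55/12*x_3 to the basis.

S(f_3,g_4): lcm = x_2**3*x_3. S = -5/3*x_1*x_2*x_3 - 1/2*x_2**2*x_3.
  leading term x_1*x_2*x_3: subtract (5/6*x_1)·f_3 from -5/3*x_1*x_2*x_3 - 1/2*x_2**2*x_3 → -1/2*x_2**2*x_3 - 5/6*x_1*x_3
  leading term x_2**2*x_3: subtract (1/4*x_2)·f_3 from -1/2*x_2**2*x_3 - 5/6*x_1*x_3 → -5/6*x_1*x_3 - 1/4*x_2*x_3
  leading term x_1*x_3: subtract (40/323)·g_5 from -5/6*x_1*x_3 - 1/4*x_2*x_3 → -1/4*x_2*x_3 + 550/969*x_3
  leading term x_2*x_3: subtract (1/8)·f_3 from -1/4*x_2*x_3 + 550/969*x_3 → 3431/7752*x_3
  leading term x_3: no divisor's leading term divides it; move 3431/7752*x_3 to the remainder.
  remainder 3431/7752*x_3 ≠ 0; add g_6 = 3431/7752*x_3 to the basis.

The other S-polynomials (S(f_1,f_3), S(f_1,g_4), S(f_2,g_4), S(f_1,g_5), S(f_2,g_5), S(f_3,g_5), S(g_4,g_5), S(f_1,g_6), S(f_2,g_6), S(f_3,g_6), S(g_4,g_6), S(g_5,g_6)) all reduce to 0 modulo the current basis, so we have a Gröbner basis.
Inter-reduce: drop elements whose leading term is divisible by another's, tail-reduce, and make monic.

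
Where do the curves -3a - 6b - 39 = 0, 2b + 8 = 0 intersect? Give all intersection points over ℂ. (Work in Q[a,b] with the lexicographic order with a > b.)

Compute a lex Gröbner basis by Buchberger's algorithm.
f_1 = -3a - 6b - 39, LT = a.
f_2 = 2b + 8, LT = b.

S(f_1,f_2): leading monomials are coprime, so the S-polynomial reduces to 0 (Buchberger's first criterion).
Every S-polynomial of the final basis reduces to 0, so we have a Gröbner basis.
Inter-reduce: drop elements whose leading term is divisible by another's, tail-reduce, and make monic.
Reduced Gröbner basis: {a + 5, b + 4}.

Since the basis is lex-ordered, b + 4 is univariate in b. Its roots are {-4}. Back-substituting each root into the other basis elements fixes the other coordinates.
  b = -4: the earlier basis element becomes a + 5 = 0, giving a = -5 — point (-5, -4).
Each listed point satisfies every original equation (direct substitution).

{(-5, -4)}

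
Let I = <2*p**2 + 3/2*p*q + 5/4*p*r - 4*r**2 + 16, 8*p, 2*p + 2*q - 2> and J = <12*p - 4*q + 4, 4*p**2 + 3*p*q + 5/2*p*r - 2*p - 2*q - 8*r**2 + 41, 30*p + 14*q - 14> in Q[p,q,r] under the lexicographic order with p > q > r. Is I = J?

No, the ideals differ.

Equality of ideals is decidable: compute both reduced Gröbner bases (unique for the ordering) and check whether they agree.
Buchberger on the first generating set:
f_1 = 2*p**2 + 3/2*p*q + 5/4*p*r - 4*r**2 + 16, LT = p**2.
f_2 = 8*p, LT = p.
f_3 = 2*p + 2*q - 2, LT = p.

S(f_1,f_2): lcm = p**2. S = 3/4*p*q + 5/8*p*r - 2*r**2 + 8.
  leading term p*q: subtract (3/32*q)·f_2 from 3/4*p*q + 5/8*p*r - 2*r**2 + 8 → 5/8*p*r - 2*r**2 + 8
  leading term p*r: subtract (5/64*r)·f_2 from 5/8*p*r - 2*r**2 + 8 → -2*r**2 + 8
  leading term r**2: no divisor's leading term divides it; move -2*r**2 to the remainder.
  leading term 1: no divisor's leading term divides it; move 8 to the remainder.
  remainder -2*r**2 + 8 ≠ 0; add g_4 = -2*r**2 + 8 to the basis.

S(f_2,f_3): lcm = p. S = -q + 1.
  leading term q: no divisor's leading term divides it; move -q to the remainder.
  leading term 1: no divisor's leading term divides it; move 1 to the remainder.
  remainder -q + 1 ≠ 0; add g_5 = -q + 1 to the basis.

The other S-polynomials (S(f_1,f_3), S(f_1,g_4), S(f_2,g_4), S(f_3,g_4), S(f_1,g_5), S(f_2,g_5), S(f_3,g_5), S(g_4,g_5)) all reduce to 0 modulo the current basis, so we have a Gröbner basis.
Inter-reduce: drop elements whose leading term is divisible by another's, tail-reduce, and make monic.
Reduced Gröbner basis: {p, q - 1, r**2 - 4}.

Buchberger on the second generating set:
h_1 = 12*p - 4*q + 4, LT = p.
h_2 = 4*p**2 + 3*p*q + 5/2*p*r - 2*p - 2*q - 8*r**2 + 41, LT = p**2.
h_3 = 30*p + 14*q - 14, LT = p.

S(h_1,h_2): lcm = p**2. S = -13/12*p*q - 5/8*p*r + 5/6*p + 1/2*q + 2*r**2 - 41/4.
  leading term p*q: subtract (-13/144*q)·h_1 from -13/12*p*q - 5/8*p*r + 5/6*p + 1/2*q + 2*r**2 - 41/4 → -5/8*p*r + 5/6*p - 13/36*q**2 + 31/36*q + 2*r**2 - 41/4
  leading term p*r: subtract (-5/96*r)·h_1 from -5/8*p*r + 5/6*p - 13/36*q**2 + 31/36*q + 2*r**2 - 41/4 → 5/6*p - 13/36*q**2 - 5/24*q*r + 31/36*q + 2*r**2 + 5/24*r - 41/4
  leading term p: subtract (5/72)·h_1 from 5/6*p - 13/36*q**2 - 5/24*q*r + 31/36*q + 2*r**2 + 5/24*r - 41/4 → -13/36*q**2 - 5/24*q*r + 41/36*q + 2*r**2 + 5/24*r - 379/36
  leading term q**2: no divisor's leading term divides it; move -13/36*q**2 to the remainder.
  leading term q*r: no divisor's leading term divides it; move -5/24*q*r to the remainder.
  leading term q: no divisor's leading term divides it; move 41/36*q to the remainder.
  leading term r**2: no divisor's leading term divides it; move 2*r**2 to the remainder.
  leading term r: no divisor's leading term divides it; move 5/24*r to the remainder.
  leading term 1: no divisor's leading term divides it; move -379/36 to the remainder.
  remainder -13/36*q**2 - 5/24*q*r + 41/36*q + 2*r**2 + 5/24*r - 379/36 ≠ 0; add k_4 = -13/36*q**2 - 5/24*q*r + 41/36*q + 2*r**2 + 5/24*r - 379/36 to the basis.

S(h_1,h_3): lcm = p. S = -4/5*q + 4/5.
  leading term q: no divisor's leading term divides it; move -4/5*q to the remainder.
  leading term 1: no divisor's leading term divides it; move 4/5 to the remainder.
  remainder -4/5*q + 4/5 ≠ 0; add k_5 = -4/5*q + 4/5 to the basis.

S(h_2,h_3): lcm = p**2. S = 17/60*p*q + 5/8*p*r - 1/30*p - 1/2*q - 2*r**2 + 41/4.
  leading term p*q: subtract (17/720*q)·h_1 from 17/60*p*q + 5/8*p*r - 1/30*p - 1/2*q - 2*r**2 + 41/4 → 5/8*p*r - 1/30*p + 17/180*q**2 - 107/180*q - 2*r**2 + 41/4
  leading term p*r: subtract (5/96*r)·h_1 from 5/8*p*r - 1/30*p + 17/180*q**2 - 107/180*q - 2*r**2 + 41/4 → -1/30*p + 17/180*q**2 + 5/24*q*r - 107/180*q - 2*r**2 - 5/24*r + 41/4
  leading term p: subtract (-1/360)·h_1 from -1/30*p + 17/180*q**2 + 5/24*q*r - 107/180*q - 2*r**2 - 5/24*r + 41/4 → 17/180*q**2 + 5/24*q*r - 109/180*q - 2*r**2 - 5/24*r + 1847/180
  leading term q**2: subtract (-17/65)·k_4 from 17/180*q**2 + 5/24*q*r - 109/180*q - 2*r**2 - 5/24*r + 1847/180 → 2/13*q*r - 4/13*q - 96/65*r**2 - 2/13*r + 488/65
  leading term q*r: subtract (-5/26*r)·k_5 from 2/13*q*r - 4/13*q - 96/65*r**2 - 2/13*r + 488/65 → -4/13*q - 96/65*r**2 + 488/65
  leading term q: subtract (5/13)·k_5 from -4/13*q - 96/65*r**2 + 488/65 → -96/65*r**2 + 36/5
  leading term r**2: no divisor's leading term divides it; move -96/65*r**2 to the remainder.
  leading term 1: no divisor's leading term divides it; move 36/5 to the remainder.
  remainder -96/65*r**2 + 36/5 ≠ 0; add k_6 = -96/65*r**2 + 36/5 to the basis.

The other S-polynomials (S(h_1,k_4), S(h_2,k_4), S(h_3,k_4), S(h_1,k_5), S(h_2,k_5), S(h_3,k_5), S(k_4,k_5), S(h_1,k_6), S(h_2,k_6), S(h_3,k_6), S(k_4,k_6), S(k_5,k_6)) all reduce to 0 modulo the current basis, so we have a Gröbner basis.
Inter-reduce: drop elements whose leading term is divisible by another's, tail-reduce, and make monic.
Reduced Gröbner basis: {p, q - 1, r**2 - 39/8}.

These differ, so the ideals are not equal.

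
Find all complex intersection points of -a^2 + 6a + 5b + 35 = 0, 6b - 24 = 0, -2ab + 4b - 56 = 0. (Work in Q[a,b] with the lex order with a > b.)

Compute a lex Gröbner basis by Buchberger's algorithm.
f_1 = -a^2 + 6a + 5b + 35, LT = a^2.
f_2 = 6b - 24, LT = b.
f_3 = -2ab + 4b - 56, LT = ab.

S(f_1,f_3): lcm = a^2b. S = -4ab - 28a - 5b^2 - 35b.
  leading term ab: subtract (-2/3a)·f_2 from -4ab - 28a - 5b^2 - 35b → -44a - 5b^2 - 35b
  leading term a: no divisor's leading term divides it; move -44a to the remainder.
  leading term b^2: subtract (-5/6b)·f_2 from -5b^2 - 35b → -55b
  leading term b: subtract (-55/6)·f_2 from -55b → -220
  leading term 1: no divisor's leading term divides it; move -220 to the remainder.
  remainder -44a - 220 ≠ 0; add h_4 = -44a - 220 to the basis.

The other S-polynomials (S(f_1,f_2), S(f_2,f_3), S(f_1,h_4), S(f_2,h_4), S(f_3,h_4)) all reduce to 0 modulo the current basis, so we have a Gröbner basis.
Inter-reduce: drop elements whose leading term is divisible by another's, tail-reduce, and make monic.
Reduced Gröbner basis: {a + 5, b - 4}.

A lex Gröbner basis eliminates variables successively. Here b - 4 depends only on b, with roots {4}; lifting each root through the earlier basis elements recovers the full solutions.
  b = 4: the earlier basis element becomes a + 5 = 0, giving a = -5 — point (-5, 4).
Substituting each solution back into the original system confirms all equations vanish.

{(-5, 4)}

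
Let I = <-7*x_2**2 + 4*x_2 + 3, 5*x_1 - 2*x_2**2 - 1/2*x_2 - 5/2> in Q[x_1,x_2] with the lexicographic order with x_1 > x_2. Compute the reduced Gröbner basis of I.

f_1 = -7*x_2**2 + 4*x_2 + 3, LT = x_2**2.
f_2 = 5*x_1 - 2*x_2**2 - 1/2*x_2 - 5/2, LT = x_1.

The S-polynomials (S(f_1,f_2)) all reduce to 0 modulo the current basis, so we have a Gröbner basis.

G = {x_1 - 23/70*x_2 - 47/70, x_2**2 - 4/7*x_2 - 3/7}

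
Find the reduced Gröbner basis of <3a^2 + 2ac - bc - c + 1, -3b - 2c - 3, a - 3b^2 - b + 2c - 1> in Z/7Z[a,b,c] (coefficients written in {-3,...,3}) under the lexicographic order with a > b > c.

G = {a + c^2 + c - 3, b + 3c + 1, c^4 - c^3 + 3c}

f_1 = 3a^2 + 2ac - bc - c + 1, LT = a^2.
f_2 = -3b - 2c - 3, LT = b.
f_3 = a - 3b^2 - b + 2c - 1, LT = a.

S(f_1,f_3): lcm = a^2. S = 3ab^2 + ab + ac + a + 2bc + 2c - 2.
  leading term ab^2: subtract (-ab)·f_2 from 3ab^2 + ab + ac + a + 2bc + 2c - 2 → -2abc - 2ab + ac + a + 2bc + 2c - 2
  leading term abc: subtract (3ac)·f_2 from -2abc - 2ab + ac + a + 2bc + 2c - 2 → -2ab - ac^2 + 3ac + a + 2bc + 2c - 2
  leading term ab: subtract (3a)·f_2 from -2ab - ac^2 + 3ac + a + 2bc + 2c - 2 → -ac^2 + 2ac + 3a + 2bc + 2c - 2
  leading term ac^2: subtract (-c^2)·f_3 from -ac^2 + 2ac + 3a + 2bc + 2c - 2 → 2ac + 3a - 3b^2c^2 - bc^2 + 2bc + 2c^3 - c^2 + 2c - 2
  leading term ac: subtract (2c)·f_3 from 2ac + 3a - 3b^2c^2 - bc^2 + 2bc + 2c^3 - c^2 + 2c - 2 → 3a - 3b^2c^2 - b^2c - bc^2 - 3bc + 2c^3 + 2c^2 - 3c - 2
  leading term a: subtract (3)·f_3 from 3a - 3b^2c^2 - b^2c - bc^2 - 3bc + 2c^3 + 2c^2 - 3c - 2 → -3b^2c^2 - b^2c + 2b^2 - bc^2 - 3bc + 3b + 2c^3 + 2c^2 - 2c + 1
  leading term b^2c^2: subtract (bc^2)·f_2 from -3b^2c^2 - b^2c + 2b^2 - bc^2 - 3bc + 3b + 2c^3 + 2c^2 - 2c + 1 → -b^2c + 2b^2 + 2bc^3 + 2bc^2 - 3bc + 3b + 2c^3 + 2c^2 - 2c + 1
  leading term b^2c: subtract (-2bc)·f_2 from -b^2c + 2b^2 + 2bc^3 + 2bc^2 - 3bc + 3b + 2c^3 + 2c^2 - 2c + 1 → 2b^2 + 2bc^3 - 2bc^2 - 2bc + 3b + 2c^3 + 2c^2 - 2c + 1
  leading term b^2: subtract (-3b)·f_2 from 2b^2 + 2bc^3 - 2bc^2 - 2bc + 3b + 2c^3 + 2c^2 - 2c + 1 → 2bc^3 - 2bc^2 - bc + b + 2c^3 + 2c^2 - 2c + 1
  leading term bc^3: subtract (-3c^3)·f_2 from 2bc^3 - 2bc^2 - bc + b + 2c^3 + 2c^2 - 2c + 1 → -2bc^2 - bc + b + c^4 + 2c^2 - 2c + 1
  leading term bc^2: subtract (3c^2)·f_2 from -2bc^2 - bc + b + c^4 + 2c^2 - 2c + 1 → -bc + b + c^4 - c^3 - 3c^2 - 2c + 1
  leading term bc: subtract (-2c)·f_2 from -bc + b + c^4 - c^3 - 3c^2 - 2c + 1 → b + c^4 - c^3 - c + 1
  leading term b: subtract (2)·f_2 from b + c^4 - c^3 - c + 1 → c^4 - c^3 + 3c
  leading term c^4: no divisor's leading term divides it; move c^4 to the remainder.
  leading term c^3: no divisor's leading term divides it; move -c^3 to the remainder.
  leading term c: no divisor's leading term divides it; move 3c to the remainder.
  remainder c^4 - c^3 + 3c ≠ 0; add g_4 = c^4 - c^3 + 3c to the basis.

The other S-polynomials (S(f_1,f_2), S(f_2,f_3), S(f_1,g_4), S(f_2,g_4), S(f_3,g_4)) all reduce to 0 modulo the current basis, so we have a Gröbner basis.
Inter-reduce: drop elements whose leading term is divisible by another's, tail-reduce, and make monic.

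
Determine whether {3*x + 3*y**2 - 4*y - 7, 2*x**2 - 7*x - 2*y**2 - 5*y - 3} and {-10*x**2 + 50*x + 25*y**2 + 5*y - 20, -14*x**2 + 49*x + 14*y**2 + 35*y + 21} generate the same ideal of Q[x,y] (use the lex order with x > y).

Yes, the ideals are equal.

Since reduced Gröbner bases are canonical representatives of ideals under a given ordering, it suffices to compute and compare them.
Buchberger on the first generating set:
f_1 = 3*x + 3*y**2 - 4*y - 7, LT = x.
f_2 = 2*x**2 - 7*x - 2*y**2 - 5*y - 3, LT = x**2.

S(f_1,f_2): lcm = x**2. S = x*y**2 - 4/3*x*y + 7/6*x + y**2 + 5/2*y + 3/2.
  reduce S modulo (f_1, f_2):
  remainder -y**4 + 8/3*y**3 + 7/18*y**2 + 17/18*y + 38/9 ≠ 0; add g_3 = -y**4 + 8/3*y**3 + 7/18*y**2 + 17/18*y + 38/9 to the basis.

The other S-polynomials (S(f_1,g_3), S(f_2,g_3)) all reduce to 0 modulo the current basis, so we have a Gröbner basis.
Inter-reduce: drop elements whose leading term is divisible by another's, tail-reduce, and make monic.
Reduced Gröbner basis: {x + y**2 - 4/3*y - 7/3, y**4 - 8/3*y**3 - 7/18*y**2 - 17/18*y - 38/9}.

Buchberger on the second generating set:
h_1 = -10*x**2 + 50*x + 25*y**2 + 5*y - 20, LT = x**2.
h_2 = -14*x**2 + 49*x + 14*y**2 + 35*y + 21, LT = x**2.

S(h_1,h_2): lcm = x**2. S = -3/2*x - 3/2*y**2 + 2*y + 7/2.
  reduce S modulo (h_1, h_2):
  remainder -3/2*x - 3/2*y**2 + 2*y + 7/2 ≠ 0; add k_3 = -3/2*x - 3/2*y**2 + 2*y + 7/2 to the basis.

S(h_1,k_3): lcm = x**2. S = -x*y**2 + 4/3*x*y - 8/3*x - 5/2*y**2 - 1/2*y + 2.
  reduce S modulo (h_1, h_2, k_3):
  remainder y**4 - 8/3*y**3 - 7/18*y**2 - 17/18*y - 38/9 ≠ 0; add k_4 = y**4 - 8/3*y**3 - 7/18*y**2 - 17/18*y - 38/9 to the basis.

The other S-polynomials (S(h_2,k_3), S(h_1,k_4), S(h_2,k_4), S(k_3,k_4)) all reduce to 0 modulo the current basis, so we have a Gröbner basis.
Inter-reduce: drop elements whose leading term is divisible by another's, tail-reduce, and make monic.
Reduced Gröbner basis: {x + y**2 - 4/3*y - 7/3, y**4 - 8/3*y**3 - 7/18*y**2 - 17/18*y - 38/9}.

The two bases agree; hence the ideals are identical.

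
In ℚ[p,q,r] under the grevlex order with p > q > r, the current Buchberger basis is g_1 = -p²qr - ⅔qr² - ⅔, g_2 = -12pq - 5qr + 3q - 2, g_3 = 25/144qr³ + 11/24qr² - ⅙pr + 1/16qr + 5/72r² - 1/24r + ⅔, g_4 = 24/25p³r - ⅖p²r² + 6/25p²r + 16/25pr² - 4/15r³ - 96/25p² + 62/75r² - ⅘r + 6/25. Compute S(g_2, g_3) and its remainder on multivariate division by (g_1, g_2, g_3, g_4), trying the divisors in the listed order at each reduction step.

S(g_2, g_3) = 5/12qr⁴ - 66/25pqr² - ¼qr³ + 24/25p²r - 9/25pqr - ⅖pr² + ⅙r³ + 6/25pr - 96/25p; remainder on division = 24/25p²r + 16/25r² - 96/25p - 8/5r + 24/25.

lcm(LM(g_2), LM(g_3)) = pqr³.
S = (lcm/LT(g_2))·g_2 − (lcm/LT(g_3))·g_3 = 5/12qr⁴ - 66/25pqr² - ¼qr³ + 24/25p²r - 9/25pqr - ⅖pr² + ⅙r³ + 6/25pr - 96/25p.
Reduce S modulo (g_1, g_2, g_3, g_4) in that order:
  leading term qr⁴: subtract (12/5r)·g_3 from 5/12qr⁴ - 66/25pqr² - ¼qr³ + 24/25p²r - 9/25pqr - ⅖pr² + ⅙r³ + 6/25pr - 96/25p → -66/25pqr² - 27/20qr³ + 24/25p²r - 9/25pqr - 3/20qr² + 6/25pr + 1/10r² - 96/25p - 8/5r
  leading term pqr²: subtract (11/50r²)·g_2 from -66/25pqr² - 27/20qr³ + 24/25p²r - 9/25pqr - 3/20qr² + 6/25pr + 1/10r² - 96/25p - 8/5r → -¼qr³ + 24/25p²r - 9/25pqr - 81/100qr² + 6/25pr + 27/50r² - 96/25p - 8/5r
  leading term qr³: subtract (-36/25)·g_3 from -¼qr³ + 24/25p²r - 9/25pqr - 81/100qr² + 6/25pr + 27/50r² - 96/25p - 8/5r → 24/25p²r - 9/25pqr - 3/20qr² + 9/100qr + 16/25r² - 96/25p - 83/50r + 24/25
  leading term p²r: no divisor's leading term divides it; move 24/25p²r to the remainder.
  leading term pqr: subtract (3/100r)·g_2 from -9/25pqr - 3/20qr² + 9/100qr + 16/25r² - 96/25p - 83/50r + 24/25 → 16/25r² - 96/25p - 8/5r + 24/25
  leading term r²: no divisor's leading term divides it; move 16/25r² to the remainder.
  leading term p: no divisor's leading term divides it; move -96/25p to the remainder.
  leading term r: no divisor's leading term divides it; move -8/5r to the remainder.
  leading term 1: no divisor's leading term divides it; move 24/25 to the remainder.
The remainder 24/25p²r + 16/25r² - 96/25p - 8/5r + 24/25 is nonzero, so it would be added as the next basis element.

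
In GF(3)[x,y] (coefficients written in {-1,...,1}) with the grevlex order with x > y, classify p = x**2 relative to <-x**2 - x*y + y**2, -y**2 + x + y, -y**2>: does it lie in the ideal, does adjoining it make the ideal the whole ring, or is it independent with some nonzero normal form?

x**2 lies in I (it reduces to 0).

First compute the reduced Gröbner basis of I by Buchberger's algorithm.
f_1 = -x**2 - x*y + y**2, LT = x**2.
f_2 = -y**2 + x + y, LT = y**2.
f_3 = -y**2, LT = y**2.

S(f_2,f_3): lcm = y**2. S = -x - y.
  leading term x: no divisor's leading term divides it; move -x to the remainder.
  leading term y: no divisor's leading term divides it; move -y to the remainder.
  remainder -x - y ≠ 0; add h_4 = -x - y to the basis.

The other S-polynomials (S(f_1,f_2), S(f_1,f_3), S(f_1,h_4), S(f_2,h_4), S(f_3,h_4)) all reduce to 0 modulo the current basis, so we have a Gröbner basis.
Inter-reduce: drop elements whose leading term is divisible by another's, tail-reduce, and make monic.
Reduced Gröbner basis: {y**2, x + y}.
Label its elements g_1 = y**2, g_2 = x + y.

Reduce p = x**2 modulo G:
  leading term x**2: subtract (x)·g_2 from x**2 → -x*y
  leading term x*y: subtract (-y)·g_2 from -x*y → y**2
  leading term y**2: subtract (1)·g_1 from y**2 → 0
  normal form = 0.
Since the normal form is 0, p ∈ I.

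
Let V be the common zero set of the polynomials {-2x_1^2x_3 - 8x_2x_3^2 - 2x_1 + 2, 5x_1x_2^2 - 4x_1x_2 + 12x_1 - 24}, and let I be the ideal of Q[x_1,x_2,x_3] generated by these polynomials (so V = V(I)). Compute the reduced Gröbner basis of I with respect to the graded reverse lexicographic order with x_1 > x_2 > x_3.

f_1 = -2x_1^2x_3 - 8x_2x_3^2 - 2x_1 + 2, LT = x_1^2x_3.
f_2 = 5x_1x_2^2 - 4x_1x_2 + 12x_1 - 24, LT = x_1x_2^2.

S(f_1,f_2): lcm = x_1^2x_2^2x_3. S = 4x_2^3x_3^2 + 4/5x_1^2x_2x_3 + x_1x_2^2 - 12/5x_1^2x_3 - x_2^2 + 24/5x_1x_3.
  leading term x_2^3x_3^2: no divisor's leading term divides it; move 4x_2^3x_3^2 to the remainder.
  leading term x_1^2x_2x_3: subtract (-2/5x_2)·f_1 from 4/5x_1^2x_2x_3 + x_1x_2^2 - 12/5x_1^2x_3 - x_2^2 + 24/5x_1x_3 → -16/5x_2^2x_3^2 + x_1x_2^2 - 12/5x_1^2x_3 - 4/5x_1x_2 - x_2^2 + 24/5x_1x_3 + 4/5x_2
  leading term x_2^2x_3^2: no divisor's leading term divides it; move -16/5x_2^2x_3^2 to the remainder.
  leading term x_1x_2^2: subtract (1/5)·f_2 from x_1x_2^2 - 12/5x_1^2x_3 - 4/5x_1x_2 - x_2^2 + 24/5x_1x_3 + 4/5x_2 → -12/5x_1^2x_3 - x_2^2 + 24/5x_1x_3 - 12/5x_1 + 4/5x_2 + 24/5
  leading term x_1^2x_3: subtract (6/5)·f_1 from -12/5x_1^2x_3 - x_2^2 + 24/5x_1x_3 - 12/5x_1 + 4/5x_2 + 24/5 → 48/5x_2x_3^2 - x_2^2 + 24/5x_1x_3 + 4/5x_2 + 12/5
  leading term x_2x_3^2: no divisor's leading term divides it; move 48/5x_2x_3^2 to the remainder.
  leading term x_2^2: no divisor's leading term divides it; move -x_2^2 to the remainder.
  leading term x_1x_3: no divisor's leading term divides it; move 24/5x_1x_3 to the remainder.
  leading term x_2: no divisor's leading term divides it; move 4/5x_2 to the remainder.
  leading term 1: no divisor's leading term divides it; move 12/5 to the remainder.
  remainder 4x_2^3x_3^2 - 16/5x_2^2x_3^2 + 48/5x_2x_3^2 - x_2^2 + 24/5x_1x_3 + 4/5x_2 + 12/5 ≠ 0; add g_3 = 4x_2^3x_3^2 - 16/5x_2^2x_3^2 + 48/5x_2x_3^2 - x_2^2 + 24/5x_1x_3 + 4/5x_2 + 12/5 to the basis.

The other S-polynomials (S(f_1,g_3), S(f_2,g_3)) all reduce to 0 modulo the current basis, so we have a Gröbner basis.

G = {x_2^3x_3^2 - 4/5x_2^2x_3^2 + 12/5x_2x_3^2 - 1/4x_2^2 + 6/5x_1x_3 + 1/5x_2 + 3/5, x_1x_2^2 - 4/5x_1x_2 + 12/5x_1 - 24/5, x_1^2x_3 + 4x_2x_3^2 + x_1 - 1}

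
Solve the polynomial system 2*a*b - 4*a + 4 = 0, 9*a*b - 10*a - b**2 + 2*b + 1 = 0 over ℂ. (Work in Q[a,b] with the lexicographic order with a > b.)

Compute a lex Gröbner basis by Buchberger's algorithm.
f_1 = 2*a*b - 4*a + 4, LT = a*b.
f_2 = 9*a*b - 10*a - b**2 + 2*b + 1, LT = a*b.

S(f_1,f_2): lcm = a*b. S = -8/9*a + 1/9*b**2 - 2/9*b + 17/9.
  leading term a: no divisor's leading term divides it; move -8/9*a to the remainder.
  leading term b**2: no divisor's leading term divides it; move 1/9*b**2 to the remainder.
  leading term b: no divisor's leading term divides it; move -2/9*b to the remainder.
  leading term 1: no divisor's leading term divides it; move 17/9 to the remainder.
  remainder -8/9*a + 1/9*b**2 - 2/9*b + 17/9 ≠ 0; add h_3 = -8/9*a + 1/9*b**2 - 2/9*b + 17/9 to the basis.

S(f_1,h_3): lcm = a*b. S = -2*a + 1/8*b**3 - 1/4*b**2 + 17/8*b + 2.
  leading term a: subtract (9/4)·h_3 from -2*a + 1/8*b**3 - 1/4*b**2 + 17/8*b + 2 → 1/8*b**3 - 1/2*b**2 + 21/8*b - 9/4
  leading term b**3: no divisor's leading term divides it; move 1/8*b**3 to the remainder.
  leading term b**2: no divisor's leading term divides it; move -1/2*b**2 to the remainder.
  leading term b: no divisor's leading term divides it; move 21/8*b to the remainder.
  leading term 1: no divisor's leading term divides it; move -9/4 to the remainder.
  remainder 1/8*b**3 - 1/2*b**2 + 21/8*b - 9/4 ≠ 0; add h_4 = 1/8*b**3 - 1/2*b**2 + 21/8*b - 9/4 to the basis.

The other S-polynomials (S(f_2,h_3), S(f_1,h_4), S(f_2,h_4), S(h_3,h_4)) all reduce to 0 modulo the current basis, so we have a Gröbner basis.
Inter-reduce: drop elements whose leading term is divisible by another's, tail-reduce, and make monic.
Reduced Gröbner basis: {a - 1/8*b**2 + 1/4*b - 17/8, b**3 - 4*b**2 + 21*b - 18}.

Since the basis is lex-ordered, b**3 - 4*b**2 + 21*b - 18 is univariate in b. Its roots are {1, 3/2 - 3*sqrt(7)*I/2, 3/2 + 3*sqrt(7)*I/2}. Back-substituting each root into the other basis elements fixes the other coordinates.
  b = 1: the earlier basis element becomes a - 2 = 0, giving a = 2 — point (2, 1).
  b = 3/2 - 3*sqrt(7)*I/2: the earlier basis element becomes a - 1/16 + 3*sqrt(7)*I/16 = 0, giving a = 1/16 - 3*sqrt(7)*I/16 — point (1/16 - 3*sqrt(7)*I/16, 3/2 - 3*sqrt(7)*I/2).
  b = 3/2 + 3*sqrt(7)*I/2: the earlier basis element becomes a - 1/16 - 3*sqrt(7)*I/16 = 0, giving a = 1/16 + 3*sqrt(7)*I/16 — point (1/16 + 3*sqrt(7)*I/16, 3/2 + 3*sqrt(7)*I/2).
Check: every point annihilates each of the original generators.

{(2, 1), (1/16 - 3*sqrt(7)*I/16, 3/2 - 3*sqrt(7)*I/2), (1/16 + 3*sqrt(7)*I/16, 3/2 + 3*sqrt(7)*I/2)}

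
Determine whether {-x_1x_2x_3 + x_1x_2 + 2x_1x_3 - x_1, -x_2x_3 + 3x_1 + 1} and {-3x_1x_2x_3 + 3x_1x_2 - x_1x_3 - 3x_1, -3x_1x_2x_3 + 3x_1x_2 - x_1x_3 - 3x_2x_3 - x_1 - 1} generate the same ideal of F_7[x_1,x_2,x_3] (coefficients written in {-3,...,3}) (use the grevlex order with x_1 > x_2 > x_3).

For a fixed monomial order, each ideal has a unique reduced Gröbner basis; comparing bases decides equality.
Buchberger on the first generating set:
f_1 = -x_1x_2x_3 + x_1x_2 + 2x_1x_3 - x_1, LT = x_1x_2x_3.
f_2 = -x_2x_3 + 3x_1 + 1, LT = x_2x_3.

S(f_1,f_2): lcm = x_1x_2x_3. S = 3x_1^{2} - x_1x_2 - 2x_1x_3 + 2x_1.
  leading term x_1^{2}: no divisor's leading term divides it; move 3x_1^{2} to the remainder.
  leading term x_1x_2: no divisor's leading term divides it; move -x_1x_2 to the remainder.
  leading term x_1x_3: no divisor's leading term divides it; move -2x_1x_3 to the remainder.
  leading term x_1: no divisor's leading term divides it; move 2x_1 to the remainder.
  remainder 3x_1^{2} - x_1x_2 - 2x_1x_3 + 2x_1 ≠ 0; add g_3 = 3x_1^{2} - x_1x_2 - 2x_1x_3 + 2x_1 to the basis.

The other S-polynomials (S(f_1,g_3), S(f_2,g_3)) all reduce to 0 modulo the current basis, so we have a Gröbner basis.
Inter-reduce: drop elements whose leading term is divisible by another's, tail-reduce, and make monic.
Reduced Gröbner basis: {x_1^{2} + 2x_1x_2 - 3x_1x_3 + 3x_1, x_2x_3 - 3x_1 - 1}.

Buchberger on the second generating set:
h_1 = -3x_1x_2x_3 + 3x_1x_2 - x_1x_3 - 3x_1, LT = x_1x_2x_3.
h_2 = -3x_1x_2x_3 + 3x_1x_2 - x_1x_3 - 3x_2x_3 - x_1 - 1, LT = x_1x_2x_3.

S(h_1,h_2): lcm = x_1x_2x_3. S = -x_2x_3 + 3x_1 + 2.
  leading term x_2x_3: no divisor's leading term divides it; move -x_2x_3 to the remainder.
  leading term x_1: no divisor's leading term divides it; move 3x_1 to the remainder.
  leading term 1: no divisor's leading term divides it; move 2 to the remainder.
  remainder -x_2x_3 + 3x_1 + 2 ≠ 0; add k_3 = -x_2x_3 + 3x_1 + 2 to the basis.

S(h_1,k_3): lcm = x_1x_2x_3. S = 3x_1^{2} - x_1x_2 - 2x_1x_3 + 3x_1.
  leading term x_1^{2}: no divisor's leading term divides it; move 3x_1^{2} to the remainder.
  leading term x_1x_2: no divisor's leading term divides it; move -x_1x_2 to the remainder.
  leading term x_1x_3: no divisor's leading term divides it; move -2x_1x_3 to the remainder.
  leading term x_1: no divisor's leading term divides it; move 3x_1 to the remainder.
  remainder 3x_1^{2} - x_1x_2 - 2x_1x_3 + 3x_1 ≠ 0; add k_4 = 3x_1^{2} - x_1x_2 - 2x_1x_3 + 3x_1 to the basis.

The other S-polynomials (S(h_2,k_3), S(h_1,k_4), S(h_2,k_4), S(k_3,k_4)) all reduce to 0 modulo the current basis, so we have a Gröbner basis.
Inter-reduce: drop elements whose leading term is divisible by another's, tail-reduce, and make monic.
Reduced Gröbner basis: {x_1^{2} + 2x_1x_2 - 3x_1x_3 + x_1, x_2x_3 - 3x_1 - 2}.

The bases are distinct; the ideals are different.
The same test decides containment: I ⊆ J iff every generator of I reduces to 0 modulo a Gröbner basis of J.

No, the ideals differ.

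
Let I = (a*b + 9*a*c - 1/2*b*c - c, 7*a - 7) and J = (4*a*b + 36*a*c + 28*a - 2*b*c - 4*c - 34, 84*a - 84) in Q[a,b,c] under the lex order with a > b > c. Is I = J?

No, the ideals differ.

Two ideals are equal iff their reduced Gröbner bases coincide (the reduced basis is unique for a fixed ordering).
Buchberger on the first generating set:
f_1 = a*b + 9*a*c - 1/2*b*c - c, LT = a*b.
f_2 = 7*a - 7, LT = a.

S(f_1,f_2): lcm = a*b. S = 9*a*c - 1/2*b*c + b - c.
  leading term a*c: subtract (9/7*c)·f_2 from 9*a*c - 1/2*b*c + b - c → -1/2*b*c + b + 8*c
  leading term b*c: no divisor's leading term divides it; move -1/2*b*c to the remainder.
  leading term b: no divisor's leading term divides it; move b to the remainder.
  leading term c: no divisor's leading term divides it; move 8*c to the remainder.
  remainder -1/2*b*c + b + 8*c ≠ 0; add g_3 = -1/2*b*c + b + 8*c to the basis.

S(f_1,g_3): lcm = a*b*c. S = 2*a*b + 9*a*c**2 + 16*a*c - 1/2*b*c**2 - c**2.
  leading term a*b: subtract (2)·f_1 from 2*a*b + 9*a*c**2 + 16*a*c - 1/2*b*c**2 - c**2 → 9*a*c**2 - 2*a*c - 1/2*b*c**2 + b*c - c**2 + 2*c
  leading term a*c**2: subtract (9/7*c**2)·f_2 from 9*a*c**2 - 2*a*c - 1/2*b*c**2 + b*c - c**2 + 2*c → -2*a*c - 1/2*b*c**2 + b*c + 8*c**2 + 2*c
  leading term a*c: subtract (-2/7*c)·f_2 from -2*a*c - 1/2*b*c**2 + b*c + 8*c**2 + 2*c → -1/2*b*c**2 + b*c + 8*c**2
  leading term b*c**2: subtract (c)·g_3 from -1/2*b*c**2 + b*c + 8*c**2 → 0
  remainder 0.

S(f_2,g_3): leading monomials are coprime, so the S-polynomial reduces to 0 (Buchberger's first criterion).
Every S-polynomial of the final basis reduces to 0, so we have a Gröbner basis.
Inter-reduce: drop elements whose leading term is divisible by another's, tail-reduce, and make monic.
Reduced Gröbner basis: {a - 1, b*c - 2*b - 16*c}.

Buchberger on the second generating set:
h_1 = 4*a*b + 36*a*c + 28*a - 2*b*c - 4*c - 34, LT = a*b.
h_2 = 84*a - 84, LT = a.

S(h_1,h_2): lcm = a*b. S = 9*a*c + 7*a - 1/2*b*c + b - c - 17/2.
  leading term a*c: subtract (3/28*c)·h_2 from 9*a*c + 7*a - 1/2*b*c + b - c - 17/2 → 7*a - 1/2*b*c + b + 8*c - 17/2
  leading term a: subtract (1/12)·h_2 from 7*a - 1/2*b*c + b + 8*c - 17/2 → -1/2*b*c + b + 8*c - 3/2
  leading term b*c: no divisor's leading term divides it; move -1/2*b*c to the remainder.
  leading term b: no divisor's leading term divides it; move b to the remainder.
  leading term c: no divisor's leading term divides it; move 8*c to the remainder.
  leading term 1: no divisor's leading term divides it; move -3/2 to the remainder.
  remainder -1/2*b*c + b + 8*c - 3/2 ≠ 0; add k_3 = -1/2*b*c + b + 8*c - 3/2 to the basis.

S(h_1,k_3): lcm = a*b*c. S = 2*a*b + 9*a*c**2 + 23*a*c - 3*a - 1/2*b*c**2 - c**2 - 17/2*c.
  leading term a*b: subtract (1/2)·h_1 from 2*a*b + 9*a*c**2 + 23*a*c - 3*a - 1/2*b*c**2 - c**2 - 17/2*c → 9*a*c**2 + 5*a*c - 17*a - 1/2*b*c**2 + b*c - c**2 - 13/2*c + 17
  leading term a*c**2: subtract (3/28*c**2)·h_2 from 9*a*c**2 + 5*a*c - 17*a - 1/2*b*c**2 + b*c - c**2 - 13/2*c + 17 → 5*a*c - 17*a - 1/2*b*c**2 + b*c + 8*c**2 - 13/2*c + 17
  leading term a*c: subtract (5/84*c)·h_2 from 5*a*c - 17*a - 1/2*b*c**2 + b*c + 8*c**2 - 13/2*c + 17 → -17*a - 1/2*b*c**2 + b*c + 8*c**2 - 3/2*c + 17
  leading term a: subtract (-17/84)·h_2 from -17*a - 1/2*b*c**2 + b*c + 8*c**2 - 3/2*c + 17 → -1/2*b*c**2 + b*c + 8*c**2 - 3/2*c
  leading term b*c**2: subtract (c)·k_3 from -1/2*b*c**2 + b*c + 8*c**2 - 3/2*c → 0
  remainder 0.

S(h_2,k_3): leading monomials are coprime, so the S-polynomial reduces to 0 (Buchberger's first criterion).
Every S-polynomial of the final basis reduces to 0, so we have a Gröbner basis.
Inter-reduce: drop elements whose leading term is divisible by another's, tail-reduce, and make monic.
Reduced Gröbner basis: {a - 1, b*c - 2*b - 16*c + 3}.

These differ, so the ideals are not equal.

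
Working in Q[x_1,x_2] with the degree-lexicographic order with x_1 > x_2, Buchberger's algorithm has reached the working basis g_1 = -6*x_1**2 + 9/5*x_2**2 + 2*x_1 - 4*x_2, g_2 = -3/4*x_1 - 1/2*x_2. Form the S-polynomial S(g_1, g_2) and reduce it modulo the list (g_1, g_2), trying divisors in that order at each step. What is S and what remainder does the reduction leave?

S(g_1, g_2) = -2/3*x_1*x_2 - 3/10*x_2**2 - 1/3*x_1 + 2/3*x_2; remainder on division = 13/90*x_2**2 + 8/9*x_2.

lcm(LM(g_1), LM(g_2)) = x_1**2.
S = (lcm/LT(g_1))·g_1 − (lcm/LT(g_2))·g_2 = -2/3*x_1*x_2 - 3/10*x_2**2 - 1/3*x_1 + 2/3*x_2.
Reduce S modulo (g_1, g_2) in that order:
  leading term x_1*x_2: subtract (8/9*x_2)·g_2 from -2/3*x_1*x_2 - 3/10*x_2**2 - 1/3*x_1 + 2/3*x_2 → 13/90*x_2**2 - 1/3*x_1 + 2/3*x_2
  leading term x_2**2: no divisor's leading term divides it; move 13/90*x_2**2 to the remainder.
  leading term x_1: subtract (4/9)·g_2 from -1/3*x_1 + 2/3*x_2 → 8/9*x_2
  leading term x_2: no divisor's leading term divides it; move 8/9*x_2 to the remainder.
The remainder 13/90*x_2**2 + 8/9*x_2 is nonzero, so it would be added as the next basis element.
This is the inner loop of Buchberger's algorithm — each nonzero remainder becomes a new basis element.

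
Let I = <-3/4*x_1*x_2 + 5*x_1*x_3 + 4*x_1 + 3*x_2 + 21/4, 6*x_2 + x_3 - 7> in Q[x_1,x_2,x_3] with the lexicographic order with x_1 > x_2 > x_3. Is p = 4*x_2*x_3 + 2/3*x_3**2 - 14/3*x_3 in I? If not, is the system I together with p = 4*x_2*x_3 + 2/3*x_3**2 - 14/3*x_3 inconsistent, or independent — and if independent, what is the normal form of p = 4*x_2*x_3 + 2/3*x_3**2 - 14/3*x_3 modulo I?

4*x_2*x_3 + 2/3*x_3**2 - 14/3*x_3 lies in I (it reduces to 0).

First compute the reduced Gröbner basis of I by Buchberger's algorithm.
f_1 = -3/4*x_1*x_2 + 5*x_1*x_3 + 4*x_1 + 3*x_2 + 21/4, LT = x_1*x_2.
f_2 = 6*x_2 + x_3 - 7, LT = x_2.

S(f_1,f_2): lcm = x_1*x_2. S = -41/6*x_1*x_3 - 25/6*x_1 - 4*x_2 - 7.
  reduce S modulo (f_1, f_2):
  remainder -41/6*x_1*x_3 - 25/6*x_1 + 2/3*x_3 - 35/3 ≠ 0; add h_3 = -41/6*x_1*x_3 - 25/6*x_1 + 2/3*x_3 - 35/3 to the basis.

The other S-polynomials (S(f_1,h_3), S(f_2,h_3)) all reduce to 0 modulo the current basis, so we have a Gröbner basis.
Inter-reduce: drop elements whose leading term is divisible by another's, tail-reduce, and make monic.
Reduced Gröbner basis: {x_1*x_3 + 25/41*x_1 - 4/41*x_3 + 70/41, x_2 + 1/6*x_3 - 7/6}.
Label its elements g_1 = x_1*x_3 + 25/41*x_1 - 4/41*x_3 + 70/41, g_2 = x_2 + 1/6*x_3 - 7/6.

Reduce p = 4*x_2*x_3 + 2/3*x_3**2 - 14/3*x_3 modulo G:
  leading term x_2*x_3: subtract (4*x_3)·g_2 from 4*x_2*x_3 + 2/3*x_3**2 - 14/3*x_3 → 0
  normal form = 0.
Since the normal form is 0, p ∈ I.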